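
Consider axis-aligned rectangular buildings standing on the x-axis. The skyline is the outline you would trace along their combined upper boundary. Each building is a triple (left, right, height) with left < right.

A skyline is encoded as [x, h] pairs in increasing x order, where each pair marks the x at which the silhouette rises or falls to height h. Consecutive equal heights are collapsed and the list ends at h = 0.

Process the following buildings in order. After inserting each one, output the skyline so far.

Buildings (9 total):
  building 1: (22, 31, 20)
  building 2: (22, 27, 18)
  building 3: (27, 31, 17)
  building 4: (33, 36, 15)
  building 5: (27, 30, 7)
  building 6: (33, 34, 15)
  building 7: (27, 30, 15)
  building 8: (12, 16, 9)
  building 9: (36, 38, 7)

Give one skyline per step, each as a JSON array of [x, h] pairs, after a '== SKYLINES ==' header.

== SKYLINES ==
[[22,20],[31,0]]
[[22,20],[31,0]]
[[22,20],[31,0]]
[[22,20],[31,0],[33,15],[36,0]]
[[22,20],[31,0],[33,15],[36,0]]
[[22,20],[31,0],[33,15],[36,0]]
[[22,20],[31,0],[33,15],[36,0]]
[[12,9],[16,0],[22,20],[31,0],[33,15],[36,0]]
[[12,9],[16,0],[22,20],[31,0],[33,15],[36,7],[38,0]]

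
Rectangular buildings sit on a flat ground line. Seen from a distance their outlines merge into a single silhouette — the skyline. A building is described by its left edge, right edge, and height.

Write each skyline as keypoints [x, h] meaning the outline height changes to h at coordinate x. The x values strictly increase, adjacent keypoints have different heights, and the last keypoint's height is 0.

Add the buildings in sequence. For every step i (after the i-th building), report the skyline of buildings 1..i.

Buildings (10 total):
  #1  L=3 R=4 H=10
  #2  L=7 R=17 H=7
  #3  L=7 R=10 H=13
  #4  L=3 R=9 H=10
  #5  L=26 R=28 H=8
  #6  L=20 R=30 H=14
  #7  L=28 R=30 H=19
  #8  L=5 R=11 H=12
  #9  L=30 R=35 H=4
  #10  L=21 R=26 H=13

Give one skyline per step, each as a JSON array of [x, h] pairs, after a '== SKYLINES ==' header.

== SKYLINES ==
[[3,10],[4,0]]
[[3,10],[4,0],[7,7],[17,0]]
[[3,10],[4,0],[7,13],[10,7],[17,0]]
[[3,10],[7,13],[10,7],[17,0]]
[[3,10],[7,13],[10,7],[17,0],[26,8],[28,0]]
[[3,10],[7,13],[10,7],[17,0],[20,14],[30,0]]
[[3,10],[7,13],[10,7],[17,0],[20,14],[28,19],[30,0]]
[[3,10],[5,12],[7,13],[10,12],[11,7],[17,0],[20,14],[28,19],[30,0]]
[[3,10],[5,12],[7,13],[10,12],[11,7],[17,0],[20,14],[28,19],[30,4],[35,0]]
[[3,10],[5,12],[7,13],[10,12],[11,7],[17,0],[20,14],[28,19],[30,4],[35,0]]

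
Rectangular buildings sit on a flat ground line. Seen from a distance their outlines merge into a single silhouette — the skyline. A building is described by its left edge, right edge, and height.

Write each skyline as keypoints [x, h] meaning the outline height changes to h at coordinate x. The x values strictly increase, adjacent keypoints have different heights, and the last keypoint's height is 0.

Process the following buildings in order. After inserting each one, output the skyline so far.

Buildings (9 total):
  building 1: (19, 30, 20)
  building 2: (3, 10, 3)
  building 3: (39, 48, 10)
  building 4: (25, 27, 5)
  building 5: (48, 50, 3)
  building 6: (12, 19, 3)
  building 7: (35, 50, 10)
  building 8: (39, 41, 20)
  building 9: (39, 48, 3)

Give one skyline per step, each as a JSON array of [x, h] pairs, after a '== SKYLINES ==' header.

== SKYLINES ==
[[19,20],[30,0]]
[[3,3],[10,0],[19,20],[30,0]]
[[3,3],[10,0],[19,20],[30,0],[39,10],[48,0]]
[[3,3],[10,0],[19,20],[30,0],[39,10],[48,0]]
[[3,3],[10,0],[19,20],[30,0],[39,10],[48,3],[50,0]]
[[3,3],[10,0],[12,3],[19,20],[30,0],[39,10],[48,3],[50,0]]
[[3,3],[10,0],[12,3],[19,20],[30,0],[35,10],[50,0]]
[[3,3],[10,0],[12,3],[19,20],[30,0],[35,10],[39,20],[41,10],[50,0]]
[[3,3],[10,0],[12,3],[19,20],[30,0],[35,10],[39,20],[41,10],[50,0]]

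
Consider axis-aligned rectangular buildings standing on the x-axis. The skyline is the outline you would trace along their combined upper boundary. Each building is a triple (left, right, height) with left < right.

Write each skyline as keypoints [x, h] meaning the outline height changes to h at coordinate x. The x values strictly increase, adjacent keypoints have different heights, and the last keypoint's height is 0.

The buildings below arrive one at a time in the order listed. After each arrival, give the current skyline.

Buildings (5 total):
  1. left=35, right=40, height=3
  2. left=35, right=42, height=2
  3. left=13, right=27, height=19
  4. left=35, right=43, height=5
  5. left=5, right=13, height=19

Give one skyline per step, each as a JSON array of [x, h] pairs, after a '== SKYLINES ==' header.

== SKYLINES ==
[[35,3],[40,0]]
[[35,3],[40,2],[42,0]]
[[13,19],[27,0],[35,3],[40,2],[42,0]]
[[13,19],[27,0],[35,5],[43,0]]
[[5,19],[27,0],[35,5],[43,0]]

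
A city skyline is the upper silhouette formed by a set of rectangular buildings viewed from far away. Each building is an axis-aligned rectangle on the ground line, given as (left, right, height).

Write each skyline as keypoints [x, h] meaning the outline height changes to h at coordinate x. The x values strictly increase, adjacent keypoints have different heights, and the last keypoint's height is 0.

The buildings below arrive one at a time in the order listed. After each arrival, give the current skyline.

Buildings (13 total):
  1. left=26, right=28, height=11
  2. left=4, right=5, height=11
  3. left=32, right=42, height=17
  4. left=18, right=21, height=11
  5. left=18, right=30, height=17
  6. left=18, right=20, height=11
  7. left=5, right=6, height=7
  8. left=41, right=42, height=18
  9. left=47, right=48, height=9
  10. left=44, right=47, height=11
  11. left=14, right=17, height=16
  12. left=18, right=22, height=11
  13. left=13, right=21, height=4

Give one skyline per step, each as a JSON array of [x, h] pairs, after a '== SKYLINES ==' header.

== SKYLINES ==
[[26,11],[28,0]]
[[4,11],[5,0],[26,11],[28,0]]
[[4,11],[5,0],[26,11],[28,0],[32,17],[42,0]]
[[4,11],[5,0],[18,11],[21,0],[26,11],[28,0],[32,17],[42,0]]
[[4,11],[5,0],[18,17],[30,0],[32,17],[42,0]]
[[4,11],[5,0],[18,17],[30,0],[32,17],[42,0]]
[[4,11],[5,7],[6,0],[18,17],[30,0],[32,17],[42,0]]
[[4,11],[5,7],[6,0],[18,17],[30,0],[32,17],[41,18],[42,0]]
[[4,11],[5,7],[6,0],[18,17],[30,0],[32,17],[41,18],[42,0],[47,9],[48,0]]
[[4,11],[5,7],[6,0],[18,17],[30,0],[32,17],[41,18],[42,0],[44,11],[47,9],[48,0]]
[[4,11],[5,7],[6,0],[14,16],[17,0],[18,17],[30,0],[32,17],[41,18],[42,0],[44,11],[47,9],[48,0]]
[[4,11],[5,7],[6,0],[14,16],[17,0],[18,17],[30,0],[32,17],[41,18],[42,0],[44,11],[47,9],[48,0]]
[[4,11],[5,7],[6,0],[13,4],[14,16],[17,4],[18,17],[30,0],[32,17],[41,18],[42,0],[44,11],[47,9],[48,0]]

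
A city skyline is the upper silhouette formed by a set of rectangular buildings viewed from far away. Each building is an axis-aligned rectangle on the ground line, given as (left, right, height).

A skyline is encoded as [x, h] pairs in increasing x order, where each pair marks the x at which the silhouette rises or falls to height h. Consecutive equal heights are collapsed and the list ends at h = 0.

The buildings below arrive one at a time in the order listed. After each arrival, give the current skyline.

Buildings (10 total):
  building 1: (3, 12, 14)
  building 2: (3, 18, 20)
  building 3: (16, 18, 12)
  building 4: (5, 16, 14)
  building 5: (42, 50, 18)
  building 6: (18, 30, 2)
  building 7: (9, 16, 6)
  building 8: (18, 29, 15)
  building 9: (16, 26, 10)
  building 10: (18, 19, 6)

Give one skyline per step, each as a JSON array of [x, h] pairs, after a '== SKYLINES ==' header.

== SKYLINES ==
[[3,14],[12,0]]
[[3,20],[18,0]]
[[3,20],[18,0]]
[[3,20],[18,0]]
[[3,20],[18,0],[42,18],[50,0]]
[[3,20],[18,2],[30,0],[42,18],[50,0]]
[[3,20],[18,2],[30,0],[42,18],[50,0]]
[[3,20],[18,15],[29,2],[30,0],[42,18],[50,0]]
[[3,20],[18,15],[29,2],[30,0],[42,18],[50,0]]
[[3,20],[18,15],[29,2],[30,0],[42,18],[50,0]]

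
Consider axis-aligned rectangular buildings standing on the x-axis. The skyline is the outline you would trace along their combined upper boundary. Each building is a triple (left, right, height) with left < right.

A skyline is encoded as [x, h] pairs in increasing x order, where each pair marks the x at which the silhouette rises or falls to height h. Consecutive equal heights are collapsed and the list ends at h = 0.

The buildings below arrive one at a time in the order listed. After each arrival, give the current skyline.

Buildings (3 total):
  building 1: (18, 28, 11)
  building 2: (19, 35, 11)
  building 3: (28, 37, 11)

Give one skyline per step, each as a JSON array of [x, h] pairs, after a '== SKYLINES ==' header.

== SKYLINES ==
[[18,11],[28,0]]
[[18,11],[35,0]]
[[18,11],[37,0]]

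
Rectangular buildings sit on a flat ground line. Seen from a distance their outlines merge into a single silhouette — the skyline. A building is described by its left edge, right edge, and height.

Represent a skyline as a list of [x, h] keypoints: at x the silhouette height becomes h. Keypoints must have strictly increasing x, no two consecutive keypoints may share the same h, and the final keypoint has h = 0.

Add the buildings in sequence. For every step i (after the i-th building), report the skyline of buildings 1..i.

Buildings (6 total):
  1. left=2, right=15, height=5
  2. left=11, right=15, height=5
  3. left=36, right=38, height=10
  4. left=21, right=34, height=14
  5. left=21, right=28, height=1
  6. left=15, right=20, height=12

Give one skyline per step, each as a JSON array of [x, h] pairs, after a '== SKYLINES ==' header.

== SKYLINES ==
[[2,5],[15,0]]
[[2,5],[15,0]]
[[2,5],[15,0],[36,10],[38,0]]
[[2,5],[15,0],[21,14],[34,0],[36,10],[38,0]]
[[2,5],[15,0],[21,14],[34,0],[36,10],[38,0]]
[[2,5],[15,12],[20,0],[21,14],[34,0],[36,10],[38,0]]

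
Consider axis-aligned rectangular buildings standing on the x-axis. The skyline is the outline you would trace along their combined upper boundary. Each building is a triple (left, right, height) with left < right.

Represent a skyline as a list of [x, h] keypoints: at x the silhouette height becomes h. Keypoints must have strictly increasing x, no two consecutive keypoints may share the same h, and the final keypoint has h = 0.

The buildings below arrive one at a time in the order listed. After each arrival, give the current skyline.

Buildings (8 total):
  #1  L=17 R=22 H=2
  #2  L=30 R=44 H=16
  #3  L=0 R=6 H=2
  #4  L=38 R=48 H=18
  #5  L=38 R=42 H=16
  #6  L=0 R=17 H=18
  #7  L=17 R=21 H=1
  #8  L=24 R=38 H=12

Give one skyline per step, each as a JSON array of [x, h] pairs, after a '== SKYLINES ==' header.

== SKYLINES ==
[[17,2],[22,0]]
[[17,2],[22,0],[30,16],[44,0]]
[[0,2],[6,0],[17,2],[22,0],[30,16],[44,0]]
[[0,2],[6,0],[17,2],[22,0],[30,16],[38,18],[48,0]]
[[0,2],[6,0],[17,2],[22,0],[30,16],[38,18],[48,0]]
[[0,18],[17,2],[22,0],[30,16],[38,18],[48,0]]
[[0,18],[17,2],[22,0],[30,16],[38,18],[48,0]]
[[0,18],[17,2],[22,0],[24,12],[30,16],[38,18],[48,0]]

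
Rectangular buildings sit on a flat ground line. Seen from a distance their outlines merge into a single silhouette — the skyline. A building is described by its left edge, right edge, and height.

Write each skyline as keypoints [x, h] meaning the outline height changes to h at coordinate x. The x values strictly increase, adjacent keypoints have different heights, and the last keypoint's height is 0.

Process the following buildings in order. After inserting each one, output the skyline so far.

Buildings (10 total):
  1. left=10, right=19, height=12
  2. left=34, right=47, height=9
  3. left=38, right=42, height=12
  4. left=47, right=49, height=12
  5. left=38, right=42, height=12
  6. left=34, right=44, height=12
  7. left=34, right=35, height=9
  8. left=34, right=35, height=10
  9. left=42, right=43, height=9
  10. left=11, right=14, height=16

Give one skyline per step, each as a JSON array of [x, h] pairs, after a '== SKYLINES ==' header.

== SKYLINES ==
[[10,12],[19,0]]
[[10,12],[19,0],[34,9],[47,0]]
[[10,12],[19,0],[34,9],[38,12],[42,9],[47,0]]
[[10,12],[19,0],[34,9],[38,12],[42,9],[47,12],[49,0]]
[[10,12],[19,0],[34,9],[38,12],[42,9],[47,12],[49,0]]
[[10,12],[19,0],[34,12],[44,9],[47,12],[49,0]]
[[10,12],[19,0],[34,12],[44,9],[47,12],[49,0]]
[[10,12],[19,0],[34,12],[44,9],[47,12],[49,0]]
[[10,12],[19,0],[34,12],[44,9],[47,12],[49,0]]
[[10,12],[11,16],[14,12],[19,0],[34,12],[44,9],[47,12],[49,0]]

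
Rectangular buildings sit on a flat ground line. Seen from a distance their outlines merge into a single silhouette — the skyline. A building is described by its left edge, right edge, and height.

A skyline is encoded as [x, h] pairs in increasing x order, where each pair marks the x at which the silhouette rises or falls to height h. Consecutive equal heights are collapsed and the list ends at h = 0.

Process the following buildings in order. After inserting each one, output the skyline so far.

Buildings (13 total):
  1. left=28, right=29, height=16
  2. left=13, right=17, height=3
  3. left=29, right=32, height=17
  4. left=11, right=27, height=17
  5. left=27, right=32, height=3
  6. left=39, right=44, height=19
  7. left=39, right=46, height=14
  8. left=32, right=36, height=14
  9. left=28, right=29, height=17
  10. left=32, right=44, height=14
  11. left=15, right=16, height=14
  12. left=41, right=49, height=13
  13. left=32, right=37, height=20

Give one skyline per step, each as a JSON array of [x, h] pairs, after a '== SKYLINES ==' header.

== SKYLINES ==
[[28,16],[29,0]]
[[13,3],[17,0],[28,16],[29,0]]
[[13,3],[17,0],[28,16],[29,17],[32,0]]
[[11,17],[27,0],[28,16],[29,17],[32,0]]
[[11,17],[27,3],[28,16],[29,17],[32,0]]
[[11,17],[27,3],[28,16],[29,17],[32,0],[39,19],[44,0]]
[[11,17],[27,3],[28,16],[29,17],[32,0],[39,19],[44,14],[46,0]]
[[11,17],[27,3],[28,16],[29,17],[32,14],[36,0],[39,19],[44,14],[46,0]]
[[11,17],[27,3],[28,17],[32,14],[36,0],[39,19],[44,14],[46,0]]
[[11,17],[27,3],[28,17],[32,14],[39,19],[44,14],[46,0]]
[[11,17],[27,3],[28,17],[32,14],[39,19],[44,14],[46,0]]
[[11,17],[27,3],[28,17],[32,14],[39,19],[44,14],[46,13],[49,0]]
[[11,17],[27,3],[28,17],[32,20],[37,14],[39,19],[44,14],[46,13],[49,0]]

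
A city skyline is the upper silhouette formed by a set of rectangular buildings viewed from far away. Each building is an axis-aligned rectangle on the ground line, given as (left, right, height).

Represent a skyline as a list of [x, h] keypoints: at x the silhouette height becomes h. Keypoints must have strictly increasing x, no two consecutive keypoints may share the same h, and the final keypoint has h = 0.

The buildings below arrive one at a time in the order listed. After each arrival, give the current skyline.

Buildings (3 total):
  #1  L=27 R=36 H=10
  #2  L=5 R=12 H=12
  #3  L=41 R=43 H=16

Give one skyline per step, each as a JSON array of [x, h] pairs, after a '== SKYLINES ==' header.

== SKYLINES ==
[[27,10],[36,0]]
[[5,12],[12,0],[27,10],[36,0]]
[[5,12],[12,0],[27,10],[36,0],[41,16],[43,0]]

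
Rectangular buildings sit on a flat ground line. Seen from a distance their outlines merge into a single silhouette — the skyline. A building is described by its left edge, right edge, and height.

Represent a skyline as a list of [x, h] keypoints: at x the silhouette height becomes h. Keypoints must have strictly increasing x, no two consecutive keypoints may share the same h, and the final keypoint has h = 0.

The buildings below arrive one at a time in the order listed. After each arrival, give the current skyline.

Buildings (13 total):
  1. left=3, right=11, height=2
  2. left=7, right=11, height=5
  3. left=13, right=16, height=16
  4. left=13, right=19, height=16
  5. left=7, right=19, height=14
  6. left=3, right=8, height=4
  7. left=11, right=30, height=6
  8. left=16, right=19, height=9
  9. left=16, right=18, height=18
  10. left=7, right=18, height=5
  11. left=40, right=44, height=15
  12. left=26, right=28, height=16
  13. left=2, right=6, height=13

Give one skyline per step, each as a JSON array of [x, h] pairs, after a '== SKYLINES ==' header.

== SKYLINES ==
[[3,2],[11,0]]
[[3,2],[7,5],[11,0]]
[[3,2],[7,5],[11,0],[13,16],[16,0]]
[[3,2],[7,5],[11,0],[13,16],[19,0]]
[[3,2],[7,14],[13,16],[19,0]]
[[3,4],[7,14],[13,16],[19,0]]
[[3,4],[7,14],[13,16],[19,6],[30,0]]
[[3,4],[7,14],[13,16],[19,6],[30,0]]
[[3,4],[7,14],[13,16],[16,18],[18,16],[19,6],[30,0]]
[[3,4],[7,14],[13,16],[16,18],[18,16],[19,6],[30,0]]
[[3,4],[7,14],[13,16],[16,18],[18,16],[19,6],[30,0],[40,15],[44,0]]
[[3,4],[7,14],[13,16],[16,18],[18,16],[19,6],[26,16],[28,6],[30,0],[40,15],[44,0]]
[[2,13],[6,4],[7,14],[13,16],[16,18],[18,16],[19,6],[26,16],[28,6],[30,0],[40,15],[44,0]]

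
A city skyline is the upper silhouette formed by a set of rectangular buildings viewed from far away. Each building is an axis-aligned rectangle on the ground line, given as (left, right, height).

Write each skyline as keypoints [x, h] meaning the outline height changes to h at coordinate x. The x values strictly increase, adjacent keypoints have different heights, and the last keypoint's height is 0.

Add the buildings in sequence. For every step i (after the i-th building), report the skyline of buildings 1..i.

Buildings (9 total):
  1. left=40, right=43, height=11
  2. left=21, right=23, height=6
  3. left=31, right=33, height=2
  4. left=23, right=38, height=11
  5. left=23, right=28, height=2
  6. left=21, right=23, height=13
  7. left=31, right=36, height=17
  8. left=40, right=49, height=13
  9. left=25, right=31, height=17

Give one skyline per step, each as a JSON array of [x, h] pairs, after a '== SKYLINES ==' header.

== SKYLINES ==
[[40,11],[43,0]]
[[21,6],[23,0],[40,11],[43,0]]
[[21,6],[23,0],[31,2],[33,0],[40,11],[43,0]]
[[21,6],[23,11],[38,0],[40,11],[43,0]]
[[21,6],[23,11],[38,0],[40,11],[43,0]]
[[21,13],[23,11],[38,0],[40,11],[43,0]]
[[21,13],[23,11],[31,17],[36,11],[38,0],[40,11],[43,0]]
[[21,13],[23,11],[31,17],[36,11],[38,0],[40,13],[49,0]]
[[21,13],[23,11],[25,17],[36,11],[38,0],[40,13],[49,0]]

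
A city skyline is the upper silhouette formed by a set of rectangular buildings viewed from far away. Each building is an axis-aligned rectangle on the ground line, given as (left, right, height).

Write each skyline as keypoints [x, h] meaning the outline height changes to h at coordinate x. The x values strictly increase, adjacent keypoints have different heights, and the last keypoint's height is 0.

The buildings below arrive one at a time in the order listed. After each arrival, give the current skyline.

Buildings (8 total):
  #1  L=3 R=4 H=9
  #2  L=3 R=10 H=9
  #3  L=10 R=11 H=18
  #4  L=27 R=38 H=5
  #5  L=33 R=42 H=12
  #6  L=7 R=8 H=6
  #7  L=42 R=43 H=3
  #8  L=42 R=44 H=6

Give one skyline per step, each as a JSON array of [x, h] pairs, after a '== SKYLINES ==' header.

== SKYLINES ==
[[3,9],[4,0]]
[[3,9],[10,0]]
[[3,9],[10,18],[11,0]]
[[3,9],[10,18],[11,0],[27,5],[38,0]]
[[3,9],[10,18],[11,0],[27,5],[33,12],[42,0]]
[[3,9],[10,18],[11,0],[27,5],[33,12],[42,0]]
[[3,9],[10,18],[11,0],[27,5],[33,12],[42,3],[43,0]]
[[3,9],[10,18],[11,0],[27,5],[33,12],[42,6],[44,0]]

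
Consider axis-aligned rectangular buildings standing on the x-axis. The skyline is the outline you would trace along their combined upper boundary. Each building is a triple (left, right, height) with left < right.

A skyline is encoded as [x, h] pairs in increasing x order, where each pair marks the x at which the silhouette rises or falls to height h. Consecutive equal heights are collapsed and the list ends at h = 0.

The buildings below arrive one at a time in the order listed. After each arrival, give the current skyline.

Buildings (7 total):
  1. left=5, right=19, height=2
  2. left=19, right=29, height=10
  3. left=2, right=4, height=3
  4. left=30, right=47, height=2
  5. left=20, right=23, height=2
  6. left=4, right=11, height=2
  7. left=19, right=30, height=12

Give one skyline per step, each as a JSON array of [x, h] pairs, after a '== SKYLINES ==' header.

== SKYLINES ==
[[5,2],[19,0]]
[[5,2],[19,10],[29,0]]
[[2,3],[4,0],[5,2],[19,10],[29,0]]
[[2,3],[4,0],[5,2],[19,10],[29,0],[30,2],[47,0]]
[[2,3],[4,0],[5,2],[19,10],[29,0],[30,2],[47,0]]
[[2,3],[4,2],[19,10],[29,0],[30,2],[47,0]]
[[2,3],[4,2],[19,12],[30,2],[47,0]]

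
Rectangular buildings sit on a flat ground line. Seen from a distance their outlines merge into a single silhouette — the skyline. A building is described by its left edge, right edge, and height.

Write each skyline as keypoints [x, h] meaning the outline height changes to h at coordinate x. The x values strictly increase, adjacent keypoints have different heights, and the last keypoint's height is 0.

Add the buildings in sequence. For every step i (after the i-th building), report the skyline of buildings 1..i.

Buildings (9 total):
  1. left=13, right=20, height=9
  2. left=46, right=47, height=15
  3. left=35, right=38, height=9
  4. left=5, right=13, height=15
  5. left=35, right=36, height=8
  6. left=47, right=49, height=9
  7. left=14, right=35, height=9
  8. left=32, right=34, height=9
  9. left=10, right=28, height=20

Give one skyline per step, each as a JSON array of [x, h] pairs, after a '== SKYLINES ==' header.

== SKYLINES ==
[[13,9],[20,0]]
[[13,9],[20,0],[46,15],[47,0]]
[[13,9],[20,0],[35,9],[38,0],[46,15],[47,0]]
[[5,15],[13,9],[20,0],[35,9],[38,0],[46,15],[47,0]]
[[5,15],[13,9],[20,0],[35,9],[38,0],[46,15],[47,0]]
[[5,15],[13,9],[20,0],[35,9],[38,0],[46,15],[47,9],[49,0]]
[[5,15],[13,9],[38,0],[46,15],[47,9],[49,0]]
[[5,15],[13,9],[38,0],[46,15],[47,9],[49,0]]
[[5,15],[10,20],[28,9],[38,0],[46,15],[47,9],[49,0]]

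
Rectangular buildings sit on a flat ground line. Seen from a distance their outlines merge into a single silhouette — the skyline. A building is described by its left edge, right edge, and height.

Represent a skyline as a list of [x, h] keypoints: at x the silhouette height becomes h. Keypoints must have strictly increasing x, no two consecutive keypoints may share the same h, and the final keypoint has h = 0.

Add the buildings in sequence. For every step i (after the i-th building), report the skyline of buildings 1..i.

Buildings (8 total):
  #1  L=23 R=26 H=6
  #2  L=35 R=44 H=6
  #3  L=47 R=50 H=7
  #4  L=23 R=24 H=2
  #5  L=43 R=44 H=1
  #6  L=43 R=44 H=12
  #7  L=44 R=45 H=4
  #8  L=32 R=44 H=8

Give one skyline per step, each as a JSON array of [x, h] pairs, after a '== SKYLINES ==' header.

== SKYLINES ==
[[23,6],[26,0]]
[[23,6],[26,0],[35,6],[44,0]]
[[23,6],[26,0],[35,6],[44,0],[47,7],[50,0]]
[[23,6],[26,0],[35,6],[44,0],[47,7],[50,0]]
[[23,6],[26,0],[35,6],[44,0],[47,7],[50,0]]
[[23,6],[26,0],[35,6],[43,12],[44,0],[47,7],[50,0]]
[[23,6],[26,0],[35,6],[43,12],[44,4],[45,0],[47,7],[50,0]]
[[23,6],[26,0],[32,8],[43,12],[44,4],[45,0],[47,7],[50,0]]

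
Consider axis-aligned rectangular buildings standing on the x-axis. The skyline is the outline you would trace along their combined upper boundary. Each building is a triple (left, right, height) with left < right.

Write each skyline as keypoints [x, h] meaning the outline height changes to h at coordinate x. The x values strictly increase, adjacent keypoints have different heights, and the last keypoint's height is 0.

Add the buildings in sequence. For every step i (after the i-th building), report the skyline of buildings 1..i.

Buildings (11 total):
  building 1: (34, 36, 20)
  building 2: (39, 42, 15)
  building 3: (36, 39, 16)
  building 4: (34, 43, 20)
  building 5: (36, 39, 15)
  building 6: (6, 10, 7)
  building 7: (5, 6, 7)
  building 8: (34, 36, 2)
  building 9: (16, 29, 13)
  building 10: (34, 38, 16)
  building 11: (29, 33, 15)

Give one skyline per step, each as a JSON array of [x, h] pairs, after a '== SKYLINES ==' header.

== SKYLINES ==
[[34,20],[36,0]]
[[34,20],[36,0],[39,15],[42,0]]
[[34,20],[36,16],[39,15],[42,0]]
[[34,20],[43,0]]
[[34,20],[43,0]]
[[6,7],[10,0],[34,20],[43,0]]
[[5,7],[10,0],[34,20],[43,0]]
[[5,7],[10,0],[34,20],[43,0]]
[[5,7],[10,0],[16,13],[29,0],[34,20],[43,0]]
[[5,7],[10,0],[16,13],[29,0],[34,20],[43,0]]
[[5,7],[10,0],[16,13],[29,15],[33,0],[34,20],[43,0]]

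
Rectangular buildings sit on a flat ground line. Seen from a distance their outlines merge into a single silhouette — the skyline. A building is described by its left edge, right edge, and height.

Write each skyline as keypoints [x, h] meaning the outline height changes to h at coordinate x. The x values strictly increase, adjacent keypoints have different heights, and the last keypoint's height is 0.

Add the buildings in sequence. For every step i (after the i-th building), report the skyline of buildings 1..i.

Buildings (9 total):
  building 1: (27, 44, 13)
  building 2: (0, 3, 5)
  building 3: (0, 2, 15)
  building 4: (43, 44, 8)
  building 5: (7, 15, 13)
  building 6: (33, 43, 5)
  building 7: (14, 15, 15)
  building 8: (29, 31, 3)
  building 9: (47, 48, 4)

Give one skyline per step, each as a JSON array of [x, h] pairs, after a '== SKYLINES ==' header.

== SKYLINES ==
[[27,13],[44,0]]
[[0,5],[3,0],[27,13],[44,0]]
[[0,15],[2,5],[3,0],[27,13],[44,0]]
[[0,15],[2,5],[3,0],[27,13],[44,0]]
[[0,15],[2,5],[3,0],[7,13],[15,0],[27,13],[44,0]]
[[0,15],[2,5],[3,0],[7,13],[15,0],[27,13],[44,0]]
[[0,15],[2,5],[3,0],[7,13],[14,15],[15,0],[27,13],[44,0]]
[[0,15],[2,5],[3,0],[7,13],[14,15],[15,0],[27,13],[44,0]]
[[0,15],[2,5],[3,0],[7,13],[14,15],[15,0],[27,13],[44,0],[47,4],[48,0]]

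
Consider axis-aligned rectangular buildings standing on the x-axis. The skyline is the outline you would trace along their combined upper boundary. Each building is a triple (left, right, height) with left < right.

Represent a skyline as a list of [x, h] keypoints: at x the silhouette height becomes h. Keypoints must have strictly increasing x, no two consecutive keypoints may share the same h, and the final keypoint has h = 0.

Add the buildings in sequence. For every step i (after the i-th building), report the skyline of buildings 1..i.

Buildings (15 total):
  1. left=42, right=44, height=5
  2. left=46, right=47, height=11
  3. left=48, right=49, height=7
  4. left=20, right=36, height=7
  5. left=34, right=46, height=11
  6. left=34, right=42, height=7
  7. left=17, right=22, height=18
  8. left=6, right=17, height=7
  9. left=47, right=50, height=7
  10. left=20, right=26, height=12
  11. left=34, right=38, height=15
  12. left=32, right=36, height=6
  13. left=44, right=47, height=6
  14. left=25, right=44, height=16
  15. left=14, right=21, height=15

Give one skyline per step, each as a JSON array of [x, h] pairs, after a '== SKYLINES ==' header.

== SKYLINES ==
[[42,5],[44,0]]
[[42,5],[44,0],[46,11],[47,0]]
[[42,5],[44,0],[46,11],[47,0],[48,7],[49,0]]
[[20,7],[36,0],[42,5],[44,0],[46,11],[47,0],[48,7],[49,0]]
[[20,7],[34,11],[47,0],[48,7],[49,0]]
[[20,7],[34,11],[47,0],[48,7],[49,0]]
[[17,18],[22,7],[34,11],[47,0],[48,7],[49,0]]
[[6,7],[17,18],[22,7],[34,11],[47,0],[48,7],[49,0]]
[[6,7],[17,18],[22,7],[34,11],[47,7],[50,0]]
[[6,7],[17,18],[22,12],[26,7],[34,11],[47,7],[50,0]]
[[6,7],[17,18],[22,12],[26,7],[34,15],[38,11],[47,7],[50,0]]
[[6,7],[17,18],[22,12],[26,7],[34,15],[38,11],[47,7],[50,0]]
[[6,7],[17,18],[22,12],[26,7],[34,15],[38,11],[47,7],[50,0]]
[[6,7],[17,18],[22,12],[25,16],[44,11],[47,7],[50,0]]
[[6,7],[14,15],[17,18],[22,12],[25,16],[44,11],[47,7],[50,0]]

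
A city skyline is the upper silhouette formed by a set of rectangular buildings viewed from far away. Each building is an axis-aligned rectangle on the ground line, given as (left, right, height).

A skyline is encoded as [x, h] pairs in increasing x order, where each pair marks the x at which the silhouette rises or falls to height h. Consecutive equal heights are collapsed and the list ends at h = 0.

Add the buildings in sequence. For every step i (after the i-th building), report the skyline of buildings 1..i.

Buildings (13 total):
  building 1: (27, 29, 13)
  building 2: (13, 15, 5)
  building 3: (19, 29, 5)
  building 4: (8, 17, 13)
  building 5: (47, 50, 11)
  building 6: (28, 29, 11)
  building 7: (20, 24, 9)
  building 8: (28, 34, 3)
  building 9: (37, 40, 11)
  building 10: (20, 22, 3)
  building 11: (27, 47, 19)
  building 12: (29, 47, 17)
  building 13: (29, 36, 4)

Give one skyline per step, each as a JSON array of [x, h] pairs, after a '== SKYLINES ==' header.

== SKYLINES ==
[[27,13],[29,0]]
[[13,5],[15,0],[27,13],[29,0]]
[[13,5],[15,0],[19,5],[27,13],[29,0]]
[[8,13],[17,0],[19,5],[27,13],[29,0]]
[[8,13],[17,0],[19,5],[27,13],[29,0],[47,11],[50,0]]
[[8,13],[17,0],[19,5],[27,13],[29,0],[47,11],[50,0]]
[[8,13],[17,0],[19,5],[20,9],[24,5],[27,13],[29,0],[47,11],[50,0]]
[[8,13],[17,0],[19,5],[20,9],[24,5],[27,13],[29,3],[34,0],[47,11],[50,0]]
[[8,13],[17,0],[19,5],[20,9],[24,5],[27,13],[29,3],[34,0],[37,11],[40,0],[47,11],[50,0]]
[[8,13],[17,0],[19,5],[20,9],[24,5],[27,13],[29,3],[34,0],[37,11],[40,0],[47,11],[50,0]]
[[8,13],[17,0],[19,5],[20,9],[24,5],[27,19],[47,11],[50,0]]
[[8,13],[17,0],[19,5],[20,9],[24,5],[27,19],[47,11],[50,0]]
[[8,13],[17,0],[19,5],[20,9],[24,5],[27,19],[47,11],[50,0]]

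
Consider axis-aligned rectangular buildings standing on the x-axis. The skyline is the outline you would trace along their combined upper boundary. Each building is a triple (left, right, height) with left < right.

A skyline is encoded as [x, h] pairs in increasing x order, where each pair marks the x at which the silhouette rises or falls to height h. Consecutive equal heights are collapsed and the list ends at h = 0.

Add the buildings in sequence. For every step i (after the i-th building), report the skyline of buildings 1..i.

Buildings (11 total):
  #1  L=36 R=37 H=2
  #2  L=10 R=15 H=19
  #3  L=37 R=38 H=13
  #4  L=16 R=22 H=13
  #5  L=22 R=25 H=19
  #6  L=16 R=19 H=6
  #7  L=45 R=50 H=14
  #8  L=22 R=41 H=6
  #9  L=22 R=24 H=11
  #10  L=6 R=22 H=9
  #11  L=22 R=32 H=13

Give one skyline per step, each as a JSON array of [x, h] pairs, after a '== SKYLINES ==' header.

== SKYLINES ==
[[36,2],[37,0]]
[[10,19],[15,0],[36,2],[37,0]]
[[10,19],[15,0],[36,2],[37,13],[38,0]]
[[10,19],[15,0],[16,13],[22,0],[36,2],[37,13],[38,0]]
[[10,19],[15,0],[16,13],[22,19],[25,0],[36,2],[37,13],[38,0]]
[[10,19],[15,0],[16,13],[22,19],[25,0],[36,2],[37,13],[38,0]]
[[10,19],[15,0],[16,13],[22,19],[25,0],[36,2],[37,13],[38,0],[45,14],[50,0]]
[[10,19],[15,0],[16,13],[22,19],[25,6],[37,13],[38,6],[41,0],[45,14],[50,0]]
[[10,19],[15,0],[16,13],[22,19],[25,6],[37,13],[38,6],[41,0],[45,14],[50,0]]
[[6,9],[10,19],[15,9],[16,13],[22,19],[25,6],[37,13],[38,6],[41,0],[45,14],[50,0]]
[[6,9],[10,19],[15,9],[16,13],[22,19],[25,13],[32,6],[37,13],[38,6],[41,0],[45,14],[50,0]]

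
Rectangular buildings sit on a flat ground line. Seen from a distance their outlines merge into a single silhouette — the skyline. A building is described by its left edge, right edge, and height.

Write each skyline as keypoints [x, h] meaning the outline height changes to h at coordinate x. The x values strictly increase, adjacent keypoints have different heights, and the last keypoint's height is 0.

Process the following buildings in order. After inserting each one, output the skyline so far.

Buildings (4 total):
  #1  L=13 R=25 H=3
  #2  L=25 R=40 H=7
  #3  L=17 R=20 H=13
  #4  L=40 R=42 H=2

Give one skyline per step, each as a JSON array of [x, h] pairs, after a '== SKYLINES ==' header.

== SKYLINES ==
[[13,3],[25,0]]
[[13,3],[25,7],[40,0]]
[[13,3],[17,13],[20,3],[25,7],[40,0]]
[[13,3],[17,13],[20,3],[25,7],[40,2],[42,0]]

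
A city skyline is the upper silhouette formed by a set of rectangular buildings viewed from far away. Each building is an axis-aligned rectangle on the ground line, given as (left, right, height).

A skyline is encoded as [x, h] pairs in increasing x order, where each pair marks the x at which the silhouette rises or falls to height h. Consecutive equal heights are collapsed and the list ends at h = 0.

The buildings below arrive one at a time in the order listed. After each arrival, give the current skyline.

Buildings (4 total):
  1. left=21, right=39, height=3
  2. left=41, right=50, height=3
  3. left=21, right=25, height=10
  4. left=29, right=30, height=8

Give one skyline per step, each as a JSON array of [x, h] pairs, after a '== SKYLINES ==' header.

== SKYLINES ==
[[21,3],[39,0]]
[[21,3],[39,0],[41,3],[50,0]]
[[21,10],[25,3],[39,0],[41,3],[50,0]]
[[21,10],[25,3],[29,8],[30,3],[39,0],[41,3],[50,0]]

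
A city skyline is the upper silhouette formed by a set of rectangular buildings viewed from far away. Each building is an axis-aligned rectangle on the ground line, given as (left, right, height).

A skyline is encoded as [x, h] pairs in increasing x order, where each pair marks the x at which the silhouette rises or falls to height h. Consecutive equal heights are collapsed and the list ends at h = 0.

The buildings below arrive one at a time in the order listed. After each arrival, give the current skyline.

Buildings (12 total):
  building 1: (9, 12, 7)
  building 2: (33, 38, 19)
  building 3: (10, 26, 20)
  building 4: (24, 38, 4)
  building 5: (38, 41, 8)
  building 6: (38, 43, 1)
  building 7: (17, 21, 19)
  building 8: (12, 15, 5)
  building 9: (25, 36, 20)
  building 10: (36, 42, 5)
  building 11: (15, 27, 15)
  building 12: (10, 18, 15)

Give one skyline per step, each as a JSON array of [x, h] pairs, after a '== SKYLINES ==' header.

== SKYLINES ==
[[9,7],[12,0]]
[[9,7],[12,0],[33,19],[38,0]]
[[9,7],[10,20],[26,0],[33,19],[38,0]]
[[9,7],[10,20],[26,4],[33,19],[38,0]]
[[9,7],[10,20],[26,4],[33,19],[38,8],[41,0]]
[[9,7],[10,20],[26,4],[33,19],[38,8],[41,1],[43,0]]
[[9,7],[10,20],[26,4],[33,19],[38,8],[41,1],[43,0]]
[[9,7],[10,20],[26,4],[33,19],[38,8],[41,1],[43,0]]
[[9,7],[10,20],[36,19],[38,8],[41,1],[43,0]]
[[9,7],[10,20],[36,19],[38,8],[41,5],[42,1],[43,0]]
[[9,7],[10,20],[36,19],[38,8],[41,5],[42,1],[43,0]]
[[9,7],[10,20],[36,19],[38,8],[41,5],[42,1],[43,0]]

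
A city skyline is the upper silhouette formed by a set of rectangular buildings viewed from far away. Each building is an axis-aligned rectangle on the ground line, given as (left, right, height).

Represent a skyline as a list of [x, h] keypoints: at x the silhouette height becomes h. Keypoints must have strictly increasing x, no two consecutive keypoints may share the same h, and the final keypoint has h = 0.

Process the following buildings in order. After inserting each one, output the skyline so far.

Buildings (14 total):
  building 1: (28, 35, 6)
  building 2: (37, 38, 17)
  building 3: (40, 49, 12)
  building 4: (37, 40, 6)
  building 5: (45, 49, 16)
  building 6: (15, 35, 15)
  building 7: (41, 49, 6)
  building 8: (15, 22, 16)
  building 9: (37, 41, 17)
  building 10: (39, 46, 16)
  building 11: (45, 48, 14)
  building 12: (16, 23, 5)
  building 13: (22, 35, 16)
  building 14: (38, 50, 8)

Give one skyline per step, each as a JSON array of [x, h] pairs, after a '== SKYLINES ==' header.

== SKYLINES ==
[[28,6],[35,0]]
[[28,6],[35,0],[37,17],[38,0]]
[[28,6],[35,0],[37,17],[38,0],[40,12],[49,0]]
[[28,6],[35,0],[37,17],[38,6],[40,12],[49,0]]
[[28,6],[35,0],[37,17],[38,6],[40,12],[45,16],[49,0]]
[[15,15],[35,0],[37,17],[38,6],[40,12],[45,16],[49,0]]
[[15,15],[35,0],[37,17],[38,6],[40,12],[45,16],[49,0]]
[[15,16],[22,15],[35,0],[37,17],[38,6],[40,12],[45,16],[49,0]]
[[15,16],[22,15],[35,0],[37,17],[41,12],[45,16],[49,0]]
[[15,16],[22,15],[35,0],[37,17],[41,16],[49,0]]
[[15,16],[22,15],[35,0],[37,17],[41,16],[49,0]]
[[15,16],[22,15],[35,0],[37,17],[41,16],[49,0]]
[[15,16],[35,0],[37,17],[41,16],[49,0]]
[[15,16],[35,0],[37,17],[41,16],[49,8],[50,0]]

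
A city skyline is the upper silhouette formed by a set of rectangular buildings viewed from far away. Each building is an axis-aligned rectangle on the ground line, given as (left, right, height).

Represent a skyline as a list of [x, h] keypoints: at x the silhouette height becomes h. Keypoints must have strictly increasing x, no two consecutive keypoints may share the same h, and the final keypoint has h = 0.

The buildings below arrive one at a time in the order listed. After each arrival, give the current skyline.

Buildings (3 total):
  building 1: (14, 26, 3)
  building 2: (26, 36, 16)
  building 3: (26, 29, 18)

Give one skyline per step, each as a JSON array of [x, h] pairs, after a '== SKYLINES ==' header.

== SKYLINES ==
[[14,3],[26,0]]
[[14,3],[26,16],[36,0]]
[[14,3],[26,18],[29,16],[36,0]]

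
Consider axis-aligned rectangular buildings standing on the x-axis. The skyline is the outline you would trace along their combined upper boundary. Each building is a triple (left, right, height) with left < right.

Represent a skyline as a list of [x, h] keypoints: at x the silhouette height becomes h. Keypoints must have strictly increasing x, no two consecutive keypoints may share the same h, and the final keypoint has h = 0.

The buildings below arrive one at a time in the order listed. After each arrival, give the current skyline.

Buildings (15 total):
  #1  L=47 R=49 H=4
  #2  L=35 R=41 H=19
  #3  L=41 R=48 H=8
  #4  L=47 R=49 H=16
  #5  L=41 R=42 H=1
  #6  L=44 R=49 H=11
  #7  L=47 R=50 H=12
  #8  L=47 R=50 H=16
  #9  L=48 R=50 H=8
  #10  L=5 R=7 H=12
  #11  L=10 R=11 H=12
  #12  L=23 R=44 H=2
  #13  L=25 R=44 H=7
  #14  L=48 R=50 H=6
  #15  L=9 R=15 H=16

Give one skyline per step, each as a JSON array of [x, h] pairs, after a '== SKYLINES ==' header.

== SKYLINES ==
[[47,4],[49,0]]
[[35,19],[41,0],[47,4],[49,0]]
[[35,19],[41,8],[48,4],[49,0]]
[[35,19],[41,8],[47,16],[49,0]]
[[35,19],[41,8],[47,16],[49,0]]
[[35,19],[41,8],[44,11],[47,16],[49,0]]
[[35,19],[41,8],[44,11],[47,16],[49,12],[50,0]]
[[35,19],[41,8],[44,11],[47,16],[50,0]]
[[35,19],[41,8],[44,11],[47,16],[50,0]]
[[5,12],[7,0],[35,19],[41,8],[44,11],[47,16],[50,0]]
[[5,12],[7,0],[10,12],[11,0],[35,19],[41,8],[44,11],[47,16],[50,0]]
[[5,12],[7,0],[10,12],[11,0],[23,2],[35,19],[41,8],[44,11],[47,16],[50,0]]
[[5,12],[7,0],[10,12],[11,0],[23,2],[25,7],[35,19],[41,8],[44,11],[47,16],[50,0]]
[[5,12],[7,0],[10,12],[11,0],[23,2],[25,7],[35,19],[41,8],[44,11],[47,16],[50,0]]
[[5,12],[7,0],[9,16],[15,0],[23,2],[25,7],[35,19],[41,8],[44,11],[47,16],[50,0]]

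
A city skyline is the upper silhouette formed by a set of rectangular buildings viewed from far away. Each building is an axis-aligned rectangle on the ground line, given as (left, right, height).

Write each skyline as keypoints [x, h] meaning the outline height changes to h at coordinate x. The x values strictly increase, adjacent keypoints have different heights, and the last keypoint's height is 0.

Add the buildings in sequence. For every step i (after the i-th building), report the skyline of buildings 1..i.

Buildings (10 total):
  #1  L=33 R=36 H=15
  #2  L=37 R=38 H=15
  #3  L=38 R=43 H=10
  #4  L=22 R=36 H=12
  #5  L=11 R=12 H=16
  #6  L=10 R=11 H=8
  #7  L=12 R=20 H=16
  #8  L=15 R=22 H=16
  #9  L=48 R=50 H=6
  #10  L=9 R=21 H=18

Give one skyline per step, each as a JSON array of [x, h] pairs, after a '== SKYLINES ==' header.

== SKYLINES ==
[[33,15],[36,0]]
[[33,15],[36,0],[37,15],[38,0]]
[[33,15],[36,0],[37,15],[38,10],[43,0]]
[[22,12],[33,15],[36,0],[37,15],[38,10],[43,0]]
[[11,16],[12,0],[22,12],[33,15],[36,0],[37,15],[38,10],[43,0]]
[[10,8],[11,16],[12,0],[22,12],[33,15],[36,0],[37,15],[38,10],[43,0]]
[[10,8],[11,16],[20,0],[22,12],[33,15],[36,0],[37,15],[38,10],[43,0]]
[[10,8],[11,16],[22,12],[33,15],[36,0],[37,15],[38,10],[43,0]]
[[10,8],[11,16],[22,12],[33,15],[36,0],[37,15],[38,10],[43,0],[48,6],[50,0]]
[[9,18],[21,16],[22,12],[33,15],[36,0],[37,15],[38,10],[43,0],[48,6],[50,0]]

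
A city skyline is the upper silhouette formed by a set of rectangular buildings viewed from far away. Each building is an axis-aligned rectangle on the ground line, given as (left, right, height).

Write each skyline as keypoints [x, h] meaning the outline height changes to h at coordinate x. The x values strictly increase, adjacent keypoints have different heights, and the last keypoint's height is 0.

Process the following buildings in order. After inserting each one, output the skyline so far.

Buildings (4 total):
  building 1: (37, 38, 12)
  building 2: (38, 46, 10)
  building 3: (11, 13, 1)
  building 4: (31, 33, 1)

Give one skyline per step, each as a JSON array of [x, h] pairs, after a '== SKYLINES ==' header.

== SKYLINES ==
[[37,12],[38,0]]
[[37,12],[38,10],[46,0]]
[[11,1],[13,0],[37,12],[38,10],[46,0]]
[[11,1],[13,0],[31,1],[33,0],[37,12],[38,10],[46,0]]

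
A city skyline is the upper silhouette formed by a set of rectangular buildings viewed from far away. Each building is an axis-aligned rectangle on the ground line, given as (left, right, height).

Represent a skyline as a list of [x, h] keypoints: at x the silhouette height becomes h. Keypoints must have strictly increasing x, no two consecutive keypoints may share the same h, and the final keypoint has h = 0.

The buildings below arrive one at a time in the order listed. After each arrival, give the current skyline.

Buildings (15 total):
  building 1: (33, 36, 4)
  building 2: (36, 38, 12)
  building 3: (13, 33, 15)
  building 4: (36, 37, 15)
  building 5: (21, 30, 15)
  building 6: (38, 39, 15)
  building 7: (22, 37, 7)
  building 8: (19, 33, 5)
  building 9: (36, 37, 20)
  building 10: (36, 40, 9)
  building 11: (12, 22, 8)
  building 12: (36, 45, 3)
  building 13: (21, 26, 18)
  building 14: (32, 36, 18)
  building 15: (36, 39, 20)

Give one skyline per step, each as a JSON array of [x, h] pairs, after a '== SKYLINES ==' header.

== SKYLINES ==
[[33,4],[36,0]]
[[33,4],[36,12],[38,0]]
[[13,15],[33,4],[36,12],[38,0]]
[[13,15],[33,4],[36,15],[37,12],[38,0]]
[[13,15],[33,4],[36,15],[37,12],[38,0]]
[[13,15],[33,4],[36,15],[37,12],[38,15],[39,0]]
[[13,15],[33,7],[36,15],[37,12],[38,15],[39,0]]
[[13,15],[33,7],[36,15],[37,12],[38,15],[39,0]]
[[13,15],[33,7],[36,20],[37,12],[38,15],[39,0]]
[[13,15],[33,7],[36,20],[37,12],[38,15],[39,9],[40,0]]
[[12,8],[13,15],[33,7],[36,20],[37,12],[38,15],[39,9],[40,0]]
[[12,8],[13,15],[33,7],[36,20],[37,12],[38,15],[39,9],[40,3],[45,0]]
[[12,8],[13,15],[21,18],[26,15],[33,7],[36,20],[37,12],[38,15],[39,9],[40,3],[45,0]]
[[12,8],[13,15],[21,18],[26,15],[32,18],[36,20],[37,12],[38,15],[39,9],[40,3],[45,0]]
[[12,8],[13,15],[21,18],[26,15],[32,18],[36,20],[39,9],[40,3],[45,0]]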